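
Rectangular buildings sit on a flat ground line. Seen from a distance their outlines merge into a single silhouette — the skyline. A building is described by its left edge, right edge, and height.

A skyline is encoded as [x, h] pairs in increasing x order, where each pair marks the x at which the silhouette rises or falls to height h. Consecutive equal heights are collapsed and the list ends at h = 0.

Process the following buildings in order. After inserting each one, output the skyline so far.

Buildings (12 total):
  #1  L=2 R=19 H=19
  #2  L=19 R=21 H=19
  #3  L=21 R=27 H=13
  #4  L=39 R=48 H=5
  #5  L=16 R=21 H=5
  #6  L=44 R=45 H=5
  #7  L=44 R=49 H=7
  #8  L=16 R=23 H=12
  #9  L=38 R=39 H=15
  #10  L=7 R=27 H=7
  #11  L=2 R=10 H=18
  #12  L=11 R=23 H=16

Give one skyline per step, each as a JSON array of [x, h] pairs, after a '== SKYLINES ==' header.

== SKYLINES ==
[[2,19],[19,0]]
[[2,19],[21,0]]
[[2,19],[21,13],[27,0]]
[[2,19],[21,13],[27,0],[39,5],[48,0]]
[[2,19],[21,13],[27,0],[39,5],[48,0]]
[[2,19],[21,13],[27,0],[39,5],[48,0]]
[[2,19],[21,13],[27,0],[39,5],[44,7],[49,0]]
[[2,19],[21,13],[27,0],[39,5],[44,7],[49,0]]
[[2,19],[21,13],[27,0],[38,15],[39,5],[44,7],[49,0]]
[[2,19],[21,13],[27,0],[38,15],[39,5],[44,7],[49,0]]
[[2,19],[21,13],[27,0],[38,15],[39,5],[44,7],[49,0]]
[[2,19],[21,16],[23,13],[27,0],[38,15],[39,5],[44,7],[49,0]]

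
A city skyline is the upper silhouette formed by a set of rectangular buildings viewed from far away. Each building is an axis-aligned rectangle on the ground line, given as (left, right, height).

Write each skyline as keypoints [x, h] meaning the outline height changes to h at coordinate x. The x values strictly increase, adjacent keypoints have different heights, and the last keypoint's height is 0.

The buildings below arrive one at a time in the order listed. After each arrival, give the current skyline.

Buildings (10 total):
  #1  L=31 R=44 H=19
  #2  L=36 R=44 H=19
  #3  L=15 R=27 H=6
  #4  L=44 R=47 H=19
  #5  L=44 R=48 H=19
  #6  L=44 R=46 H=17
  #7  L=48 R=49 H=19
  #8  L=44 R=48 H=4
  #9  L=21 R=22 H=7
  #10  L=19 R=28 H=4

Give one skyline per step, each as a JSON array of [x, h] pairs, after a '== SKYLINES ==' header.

== SKYLINES ==
[[31,19],[44,0]]
[[31,19],[44,0]]
[[15,6],[27,0],[31,19],[44,0]]
[[15,6],[27,0],[31,19],[47,0]]
[[15,6],[27,0],[31,19],[48,0]]
[[15,6],[27,0],[31,19],[48,0]]
[[15,6],[27,0],[31,19],[49,0]]
[[15,6],[27,0],[31,19],[49,0]]
[[15,6],[21,7],[22,6],[27,0],[31,19],[49,0]]
[[15,6],[21,7],[22,6],[27,4],[28,0],[31,19],[49,0]]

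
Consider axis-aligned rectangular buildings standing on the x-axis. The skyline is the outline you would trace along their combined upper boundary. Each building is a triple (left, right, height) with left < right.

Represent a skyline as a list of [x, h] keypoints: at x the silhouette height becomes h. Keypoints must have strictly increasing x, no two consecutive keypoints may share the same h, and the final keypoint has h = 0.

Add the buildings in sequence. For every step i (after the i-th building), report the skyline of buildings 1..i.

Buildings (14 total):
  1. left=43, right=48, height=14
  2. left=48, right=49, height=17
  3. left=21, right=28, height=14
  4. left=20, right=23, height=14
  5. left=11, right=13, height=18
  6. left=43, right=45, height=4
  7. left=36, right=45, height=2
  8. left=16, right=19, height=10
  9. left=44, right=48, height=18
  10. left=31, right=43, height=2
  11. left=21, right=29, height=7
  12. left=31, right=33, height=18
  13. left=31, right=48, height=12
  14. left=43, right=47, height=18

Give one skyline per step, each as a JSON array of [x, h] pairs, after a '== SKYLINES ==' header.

== SKYLINES ==
[[43,14],[48,0]]
[[43,14],[48,17],[49,0]]
[[21,14],[28,0],[43,14],[48,17],[49,0]]
[[20,14],[28,0],[43,14],[48,17],[49,0]]
[[11,18],[13,0],[20,14],[28,0],[43,14],[48,17],[49,0]]
[[11,18],[13,0],[20,14],[28,0],[43,14],[48,17],[49,0]]
[[11,18],[13,0],[20,14],[28,0],[36,2],[43,14],[48,17],[49,0]]
[[11,18],[13,0],[16,10],[19,0],[20,14],[28,0],[36,2],[43,14],[48,17],[49,0]]
[[11,18],[13,0],[16,10],[19,0],[20,14],[28,0],[36,2],[43,14],[44,18],[48,17],[49,0]]
[[11,18],[13,0],[16,10],[19,0],[20,14],[28,0],[31,2],[43,14],[44,18],[48,17],[49,0]]
[[11,18],[13,0],[16,10],[19,0],[20,14],[28,7],[29,0],[31,2],[43,14],[44,18],[48,17],[49,0]]
[[11,18],[13,0],[16,10],[19,0],[20,14],[28,7],[29,0],[31,18],[33,2],[43,14],[44,18],[48,17],[49,0]]
[[11,18],[13,0],[16,10],[19,0],[20,14],[28,7],[29,0],[31,18],[33,12],[43,14],[44,18],[48,17],[49,0]]
[[11,18],[13,0],[16,10],[19,0],[20,14],[28,7],[29,0],[31,18],[33,12],[43,18],[48,17],[49,0]]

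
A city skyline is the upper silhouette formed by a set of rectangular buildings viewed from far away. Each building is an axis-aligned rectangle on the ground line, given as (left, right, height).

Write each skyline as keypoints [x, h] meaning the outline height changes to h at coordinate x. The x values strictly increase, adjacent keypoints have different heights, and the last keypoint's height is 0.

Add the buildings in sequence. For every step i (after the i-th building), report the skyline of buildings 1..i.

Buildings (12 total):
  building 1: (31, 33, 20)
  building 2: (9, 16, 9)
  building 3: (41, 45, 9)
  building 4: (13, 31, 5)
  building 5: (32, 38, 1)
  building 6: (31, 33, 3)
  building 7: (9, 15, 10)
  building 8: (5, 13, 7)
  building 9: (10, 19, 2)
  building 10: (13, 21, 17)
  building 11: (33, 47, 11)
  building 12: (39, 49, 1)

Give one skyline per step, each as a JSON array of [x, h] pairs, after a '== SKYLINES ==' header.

== SKYLINES ==
[[31,20],[33,0]]
[[9,9],[16,0],[31,20],[33,0]]
[[9,9],[16,0],[31,20],[33,0],[41,9],[45,0]]
[[9,9],[16,5],[31,20],[33,0],[41,9],[45,0]]
[[9,9],[16,5],[31,20],[33,1],[38,0],[41,9],[45,0]]
[[9,9],[16,5],[31,20],[33,1],[38,0],[41,9],[45,0]]
[[9,10],[15,9],[16,5],[31,20],[33,1],[38,0],[41,9],[45,0]]
[[5,7],[9,10],[15,9],[16,5],[31,20],[33,1],[38,0],[41,9],[45,0]]
[[5,7],[9,10],[15,9],[16,5],[31,20],[33,1],[38,0],[41,9],[45,0]]
[[5,7],[9,10],[13,17],[21,5],[31,20],[33,1],[38,0],[41,9],[45,0]]
[[5,7],[9,10],[13,17],[21,5],[31,20],[33,11],[47,0]]
[[5,7],[9,10],[13,17],[21,5],[31,20],[33,11],[47,1],[49,0]]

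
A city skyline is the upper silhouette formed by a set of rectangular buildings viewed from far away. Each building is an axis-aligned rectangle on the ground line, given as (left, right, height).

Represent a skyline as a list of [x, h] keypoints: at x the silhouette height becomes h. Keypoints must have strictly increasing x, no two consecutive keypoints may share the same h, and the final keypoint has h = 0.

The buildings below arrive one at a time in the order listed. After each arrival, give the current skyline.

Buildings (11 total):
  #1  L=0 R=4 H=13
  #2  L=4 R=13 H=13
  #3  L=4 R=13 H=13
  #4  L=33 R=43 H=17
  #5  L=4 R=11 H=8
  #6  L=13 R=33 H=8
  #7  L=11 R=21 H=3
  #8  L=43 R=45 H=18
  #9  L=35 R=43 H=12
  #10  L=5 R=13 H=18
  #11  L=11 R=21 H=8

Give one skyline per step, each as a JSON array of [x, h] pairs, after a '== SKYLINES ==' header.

== SKYLINES ==
[[0,13],[4,0]]
[[0,13],[13,0]]
[[0,13],[13,0]]
[[0,13],[13,0],[33,17],[43,0]]
[[0,13],[13,0],[33,17],[43,0]]
[[0,13],[13,8],[33,17],[43,0]]
[[0,13],[13,8],[33,17],[43,0]]
[[0,13],[13,8],[33,17],[43,18],[45,0]]
[[0,13],[13,8],[33,17],[43,18],[45,0]]
[[0,13],[5,18],[13,8],[33,17],[43,18],[45,0]]
[[0,13],[5,18],[13,8],[33,17],[43,18],[45,0]]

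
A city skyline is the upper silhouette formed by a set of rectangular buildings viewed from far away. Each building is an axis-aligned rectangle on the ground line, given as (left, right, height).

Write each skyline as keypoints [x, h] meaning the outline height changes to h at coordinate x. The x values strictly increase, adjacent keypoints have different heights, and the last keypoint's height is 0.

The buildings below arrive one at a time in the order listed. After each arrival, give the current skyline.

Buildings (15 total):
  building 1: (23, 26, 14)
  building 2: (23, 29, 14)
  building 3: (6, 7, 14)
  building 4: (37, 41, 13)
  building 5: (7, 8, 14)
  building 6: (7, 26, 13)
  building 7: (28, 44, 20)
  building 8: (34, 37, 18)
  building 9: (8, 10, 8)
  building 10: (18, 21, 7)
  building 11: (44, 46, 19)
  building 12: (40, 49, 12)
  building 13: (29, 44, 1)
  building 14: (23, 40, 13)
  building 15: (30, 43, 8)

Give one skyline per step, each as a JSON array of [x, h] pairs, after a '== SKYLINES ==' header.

== SKYLINES ==
[[23,14],[26,0]]
[[23,14],[29,0]]
[[6,14],[7,0],[23,14],[29,0]]
[[6,14],[7,0],[23,14],[29,0],[37,13],[41,0]]
[[6,14],[8,0],[23,14],[29,0],[37,13],[41,0]]
[[6,14],[8,13],[23,14],[29,0],[37,13],[41,0]]
[[6,14],[8,13],[23,14],[28,20],[44,0]]
[[6,14],[8,13],[23,14],[28,20],[44,0]]
[[6,14],[8,13],[23,14],[28,20],[44,0]]
[[6,14],[8,13],[23,14],[28,20],[44,0]]
[[6,14],[8,13],[23,14],[28,20],[44,19],[46,0]]
[[6,14],[8,13],[23,14],[28,20],[44,19],[46,12],[49,0]]
[[6,14],[8,13],[23,14],[28,20],[44,19],[46,12],[49,0]]
[[6,14],[8,13],[23,14],[28,20],[44,19],[46,12],[49,0]]
[[6,14],[8,13],[23,14],[28,20],[44,19],[46,12],[49,0]]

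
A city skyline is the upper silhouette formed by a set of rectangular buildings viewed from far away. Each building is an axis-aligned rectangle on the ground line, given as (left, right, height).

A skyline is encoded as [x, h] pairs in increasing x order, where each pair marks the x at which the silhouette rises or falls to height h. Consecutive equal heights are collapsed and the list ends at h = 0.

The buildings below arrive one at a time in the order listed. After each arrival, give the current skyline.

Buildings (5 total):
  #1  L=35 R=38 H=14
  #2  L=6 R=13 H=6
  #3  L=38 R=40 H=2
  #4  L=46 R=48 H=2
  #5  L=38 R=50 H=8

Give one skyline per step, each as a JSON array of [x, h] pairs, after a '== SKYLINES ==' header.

== SKYLINES ==
[[35,14],[38,0]]
[[6,6],[13,0],[35,14],[38,0]]
[[6,6],[13,0],[35,14],[38,2],[40,0]]
[[6,6],[13,0],[35,14],[38,2],[40,0],[46,2],[48,0]]
[[6,6],[13,0],[35,14],[38,8],[50,0]]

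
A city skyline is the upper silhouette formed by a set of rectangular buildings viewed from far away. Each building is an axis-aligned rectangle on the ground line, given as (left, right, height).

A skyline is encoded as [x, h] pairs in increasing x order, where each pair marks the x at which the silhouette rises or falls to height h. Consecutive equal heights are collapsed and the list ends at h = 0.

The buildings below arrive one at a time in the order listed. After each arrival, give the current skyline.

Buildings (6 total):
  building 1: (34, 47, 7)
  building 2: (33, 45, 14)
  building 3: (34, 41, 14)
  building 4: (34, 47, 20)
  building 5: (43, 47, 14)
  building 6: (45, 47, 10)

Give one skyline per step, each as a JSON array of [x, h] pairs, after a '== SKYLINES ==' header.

== SKYLINES ==
[[34,7],[47,0]]
[[33,14],[45,7],[47,0]]
[[33,14],[45,7],[47,0]]
[[33,14],[34,20],[47,0]]
[[33,14],[34,20],[47,0]]
[[33,14],[34,20],[47,0]]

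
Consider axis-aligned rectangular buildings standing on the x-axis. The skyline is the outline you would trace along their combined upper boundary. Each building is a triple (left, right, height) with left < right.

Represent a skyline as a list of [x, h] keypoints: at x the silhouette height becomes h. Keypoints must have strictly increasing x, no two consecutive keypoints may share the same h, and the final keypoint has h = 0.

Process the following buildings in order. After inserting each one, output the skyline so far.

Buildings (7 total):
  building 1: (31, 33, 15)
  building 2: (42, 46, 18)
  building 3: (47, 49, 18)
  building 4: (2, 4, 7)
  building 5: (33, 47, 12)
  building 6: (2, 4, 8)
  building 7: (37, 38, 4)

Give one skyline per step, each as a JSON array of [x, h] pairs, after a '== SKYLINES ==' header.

== SKYLINES ==
[[31,15],[33,0]]
[[31,15],[33,0],[42,18],[46,0]]
[[31,15],[33,0],[42,18],[46,0],[47,18],[49,0]]
[[2,7],[4,0],[31,15],[33,0],[42,18],[46,0],[47,18],[49,0]]
[[2,7],[4,0],[31,15],[33,12],[42,18],[46,12],[47,18],[49,0]]
[[2,8],[4,0],[31,15],[33,12],[42,18],[46,12],[47,18],[49,0]]
[[2,8],[4,0],[31,15],[33,12],[42,18],[46,12],[47,18],[49,0]]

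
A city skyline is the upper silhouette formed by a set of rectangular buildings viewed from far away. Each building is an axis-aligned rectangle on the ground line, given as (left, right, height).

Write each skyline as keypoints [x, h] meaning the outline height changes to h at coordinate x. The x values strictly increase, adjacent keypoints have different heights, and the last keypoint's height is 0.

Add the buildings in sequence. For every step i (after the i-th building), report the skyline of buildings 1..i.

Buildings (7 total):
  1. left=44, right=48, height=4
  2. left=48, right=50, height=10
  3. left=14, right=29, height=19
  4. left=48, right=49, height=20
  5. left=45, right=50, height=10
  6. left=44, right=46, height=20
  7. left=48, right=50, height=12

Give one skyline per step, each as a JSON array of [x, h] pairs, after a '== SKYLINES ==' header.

== SKYLINES ==
[[44,4],[48,0]]
[[44,4],[48,10],[50,0]]
[[14,19],[29,0],[44,4],[48,10],[50,0]]
[[14,19],[29,0],[44,4],[48,20],[49,10],[50,0]]
[[14,19],[29,0],[44,4],[45,10],[48,20],[49,10],[50,0]]
[[14,19],[29,0],[44,20],[46,10],[48,20],[49,10],[50,0]]
[[14,19],[29,0],[44,20],[46,10],[48,20],[49,12],[50,0]]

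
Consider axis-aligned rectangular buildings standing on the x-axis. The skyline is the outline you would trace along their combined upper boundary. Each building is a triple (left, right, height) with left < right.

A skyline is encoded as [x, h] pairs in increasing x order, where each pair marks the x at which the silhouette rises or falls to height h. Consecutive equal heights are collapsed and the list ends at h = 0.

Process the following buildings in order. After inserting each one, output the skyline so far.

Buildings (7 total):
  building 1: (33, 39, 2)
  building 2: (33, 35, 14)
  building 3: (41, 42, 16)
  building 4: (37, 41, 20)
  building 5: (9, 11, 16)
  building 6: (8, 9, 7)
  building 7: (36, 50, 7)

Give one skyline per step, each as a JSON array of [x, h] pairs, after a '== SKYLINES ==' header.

== SKYLINES ==
[[33,2],[39,0]]
[[33,14],[35,2],[39,0]]
[[33,14],[35,2],[39,0],[41,16],[42,0]]
[[33,14],[35,2],[37,20],[41,16],[42,0]]
[[9,16],[11,0],[33,14],[35,2],[37,20],[41,16],[42,0]]
[[8,7],[9,16],[11,0],[33,14],[35,2],[37,20],[41,16],[42,0]]
[[8,7],[9,16],[11,0],[33,14],[35,2],[36,7],[37,20],[41,16],[42,7],[50,0]]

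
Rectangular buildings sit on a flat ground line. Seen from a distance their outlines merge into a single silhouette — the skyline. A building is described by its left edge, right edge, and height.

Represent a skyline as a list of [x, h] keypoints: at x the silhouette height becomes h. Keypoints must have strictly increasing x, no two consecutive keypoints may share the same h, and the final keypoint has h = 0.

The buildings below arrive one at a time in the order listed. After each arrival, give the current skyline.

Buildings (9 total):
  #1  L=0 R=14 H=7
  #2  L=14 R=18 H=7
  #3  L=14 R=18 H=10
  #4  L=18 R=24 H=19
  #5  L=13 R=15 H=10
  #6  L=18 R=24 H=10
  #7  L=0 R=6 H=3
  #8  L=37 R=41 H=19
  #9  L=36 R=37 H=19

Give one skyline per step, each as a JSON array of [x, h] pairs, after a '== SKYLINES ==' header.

== SKYLINES ==
[[0,7],[14,0]]
[[0,7],[18,0]]
[[0,7],[14,10],[18,0]]
[[0,7],[14,10],[18,19],[24,0]]
[[0,7],[13,10],[18,19],[24,0]]
[[0,7],[13,10],[18,19],[24,0]]
[[0,7],[13,10],[18,19],[24,0]]
[[0,7],[13,10],[18,19],[24,0],[37,19],[41,0]]
[[0,7],[13,10],[18,19],[24,0],[36,19],[41,0]]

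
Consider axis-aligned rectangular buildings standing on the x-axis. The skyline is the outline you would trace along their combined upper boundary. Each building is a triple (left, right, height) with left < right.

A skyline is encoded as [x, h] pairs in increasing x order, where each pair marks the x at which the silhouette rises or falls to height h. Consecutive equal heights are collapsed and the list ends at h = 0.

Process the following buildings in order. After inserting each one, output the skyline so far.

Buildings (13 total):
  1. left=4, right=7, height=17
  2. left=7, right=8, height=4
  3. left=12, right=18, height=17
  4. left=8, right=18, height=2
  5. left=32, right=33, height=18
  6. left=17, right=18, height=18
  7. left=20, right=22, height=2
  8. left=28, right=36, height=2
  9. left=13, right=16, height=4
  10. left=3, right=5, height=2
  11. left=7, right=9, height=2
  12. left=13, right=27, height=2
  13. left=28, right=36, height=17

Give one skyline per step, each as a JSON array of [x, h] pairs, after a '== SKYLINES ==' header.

== SKYLINES ==
[[4,17],[7,0]]
[[4,17],[7,4],[8,0]]
[[4,17],[7,4],[8,0],[12,17],[18,0]]
[[4,17],[7,4],[8,2],[12,17],[18,0]]
[[4,17],[7,4],[8,2],[12,17],[18,0],[32,18],[33,0]]
[[4,17],[7,4],[8,2],[12,17],[17,18],[18,0],[32,18],[33,0]]
[[4,17],[7,4],[8,2],[12,17],[17,18],[18,0],[20,2],[22,0],[32,18],[33,0]]
[[4,17],[7,4],[8,2],[12,17],[17,18],[18,0],[20,2],[22,0],[28,2],[32,18],[33,2],[36,0]]
[[4,17],[7,4],[8,2],[12,17],[17,18],[18,0],[20,2],[22,0],[28,2],[32,18],[33,2],[36,0]]
[[3,2],[4,17],[7,4],[8,2],[12,17],[17,18],[18,0],[20,2],[22,0],[28,2],[32,18],[33,2],[36,0]]
[[3,2],[4,17],[7,4],[8,2],[12,17],[17,18],[18,0],[20,2],[22,0],[28,2],[32,18],[33,2],[36,0]]
[[3,2],[4,17],[7,4],[8,2],[12,17],[17,18],[18,2],[27,0],[28,2],[32,18],[33,2],[36,0]]
[[3,2],[4,17],[7,4],[8,2],[12,17],[17,18],[18,2],[27,0],[28,17],[32,18],[33,17],[36,0]]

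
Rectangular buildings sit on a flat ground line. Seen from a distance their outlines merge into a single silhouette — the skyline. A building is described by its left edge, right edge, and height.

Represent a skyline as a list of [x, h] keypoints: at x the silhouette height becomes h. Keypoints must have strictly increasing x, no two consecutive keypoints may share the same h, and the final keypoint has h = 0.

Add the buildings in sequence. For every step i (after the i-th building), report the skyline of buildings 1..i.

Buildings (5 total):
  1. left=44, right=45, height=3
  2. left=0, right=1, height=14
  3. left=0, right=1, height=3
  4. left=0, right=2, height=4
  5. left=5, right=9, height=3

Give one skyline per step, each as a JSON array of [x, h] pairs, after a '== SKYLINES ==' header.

== SKYLINES ==
[[44,3],[45,0]]
[[0,14],[1,0],[44,3],[45,0]]
[[0,14],[1,0],[44,3],[45,0]]
[[0,14],[1,4],[2,0],[44,3],[45,0]]
[[0,14],[1,4],[2,0],[5,3],[9,0],[44,3],[45,0]]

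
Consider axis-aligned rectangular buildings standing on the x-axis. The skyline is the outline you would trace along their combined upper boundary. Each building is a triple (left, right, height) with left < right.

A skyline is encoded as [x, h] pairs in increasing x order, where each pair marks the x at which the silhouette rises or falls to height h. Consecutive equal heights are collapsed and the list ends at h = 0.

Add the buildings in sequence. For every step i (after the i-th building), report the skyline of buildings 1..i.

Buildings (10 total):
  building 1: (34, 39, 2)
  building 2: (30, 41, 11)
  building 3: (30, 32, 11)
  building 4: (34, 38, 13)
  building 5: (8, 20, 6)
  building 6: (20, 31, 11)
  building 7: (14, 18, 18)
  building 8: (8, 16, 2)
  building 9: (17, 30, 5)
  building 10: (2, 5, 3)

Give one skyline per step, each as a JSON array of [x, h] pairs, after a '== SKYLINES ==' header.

== SKYLINES ==
[[34,2],[39,0]]
[[30,11],[41,0]]
[[30,11],[41,0]]
[[30,11],[34,13],[38,11],[41,0]]
[[8,6],[20,0],[30,11],[34,13],[38,11],[41,0]]
[[8,6],[20,11],[34,13],[38,11],[41,0]]
[[8,6],[14,18],[18,6],[20,11],[34,13],[38,11],[41,0]]
[[8,6],[14,18],[18,6],[20,11],[34,13],[38,11],[41,0]]
[[8,6],[14,18],[18,6],[20,11],[34,13],[38,11],[41,0]]
[[2,3],[5,0],[8,6],[14,18],[18,6],[20,11],[34,13],[38,11],[41,0]]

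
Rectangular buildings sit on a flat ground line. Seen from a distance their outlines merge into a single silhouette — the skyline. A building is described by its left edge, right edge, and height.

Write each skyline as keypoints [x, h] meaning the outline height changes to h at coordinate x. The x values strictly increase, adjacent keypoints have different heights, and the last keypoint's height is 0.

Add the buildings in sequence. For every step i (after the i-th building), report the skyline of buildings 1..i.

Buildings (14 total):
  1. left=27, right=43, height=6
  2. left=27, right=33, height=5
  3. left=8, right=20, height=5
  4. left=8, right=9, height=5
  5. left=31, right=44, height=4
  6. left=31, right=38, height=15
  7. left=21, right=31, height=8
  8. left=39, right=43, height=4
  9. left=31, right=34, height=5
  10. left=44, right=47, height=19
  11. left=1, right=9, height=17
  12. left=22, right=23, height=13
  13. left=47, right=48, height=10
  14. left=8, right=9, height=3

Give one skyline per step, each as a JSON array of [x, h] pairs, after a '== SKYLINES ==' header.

== SKYLINES ==
[[27,6],[43,0]]
[[27,6],[43,0]]
[[8,5],[20,0],[27,6],[43,0]]
[[8,5],[20,0],[27,6],[43,0]]
[[8,5],[20,0],[27,6],[43,4],[44,0]]
[[8,5],[20,0],[27,6],[31,15],[38,6],[43,4],[44,0]]
[[8,5],[20,0],[21,8],[31,15],[38,6],[43,4],[44,0]]
[[8,5],[20,0],[21,8],[31,15],[38,6],[43,4],[44,0]]
[[8,5],[20,0],[21,8],[31,15],[38,6],[43,4],[44,0]]
[[8,5],[20,0],[21,8],[31,15],[38,6],[43,4],[44,19],[47,0]]
[[1,17],[9,5],[20,0],[21,8],[31,15],[38,6],[43,4],[44,19],[47,0]]
[[1,17],[9,5],[20,0],[21,8],[22,13],[23,8],[31,15],[38,6],[43,4],[44,19],[47,0]]
[[1,17],[9,5],[20,0],[21,8],[22,13],[23,8],[31,15],[38,6],[43,4],[44,19],[47,10],[48,0]]
[[1,17],[9,5],[20,0],[21,8],[22,13],[23,8],[31,15],[38,6],[43,4],[44,19],[47,10],[48,0]]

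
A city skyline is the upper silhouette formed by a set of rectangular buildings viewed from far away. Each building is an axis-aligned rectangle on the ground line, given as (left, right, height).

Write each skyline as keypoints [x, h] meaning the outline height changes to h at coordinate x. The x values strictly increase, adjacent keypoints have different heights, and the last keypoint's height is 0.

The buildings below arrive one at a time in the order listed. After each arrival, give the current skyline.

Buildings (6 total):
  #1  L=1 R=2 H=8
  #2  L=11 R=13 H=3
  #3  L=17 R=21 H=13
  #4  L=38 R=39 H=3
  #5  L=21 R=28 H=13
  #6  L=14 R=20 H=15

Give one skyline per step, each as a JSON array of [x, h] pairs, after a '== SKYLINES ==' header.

== SKYLINES ==
[[1,8],[2,0]]
[[1,8],[2,0],[11,3],[13,0]]
[[1,8],[2,0],[11,3],[13,0],[17,13],[21,0]]
[[1,8],[2,0],[11,3],[13,0],[17,13],[21,0],[38,3],[39,0]]
[[1,8],[2,0],[11,3],[13,0],[17,13],[28,0],[38,3],[39,0]]
[[1,8],[2,0],[11,3],[13,0],[14,15],[20,13],[28,0],[38,3],[39,0]]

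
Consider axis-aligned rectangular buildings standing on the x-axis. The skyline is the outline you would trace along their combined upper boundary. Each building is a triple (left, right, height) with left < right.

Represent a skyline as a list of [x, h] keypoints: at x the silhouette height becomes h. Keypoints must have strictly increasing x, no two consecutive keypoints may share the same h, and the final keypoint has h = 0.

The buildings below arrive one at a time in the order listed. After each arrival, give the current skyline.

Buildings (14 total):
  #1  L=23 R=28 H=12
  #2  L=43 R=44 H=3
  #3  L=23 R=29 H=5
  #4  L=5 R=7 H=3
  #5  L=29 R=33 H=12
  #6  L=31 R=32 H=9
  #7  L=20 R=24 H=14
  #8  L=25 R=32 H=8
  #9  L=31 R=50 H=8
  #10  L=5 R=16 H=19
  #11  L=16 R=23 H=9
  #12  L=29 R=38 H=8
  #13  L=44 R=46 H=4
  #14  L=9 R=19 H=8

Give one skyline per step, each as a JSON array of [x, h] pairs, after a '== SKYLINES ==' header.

== SKYLINES ==
[[23,12],[28,0]]
[[23,12],[28,0],[43,3],[44,0]]
[[23,12],[28,5],[29,0],[43,3],[44,0]]
[[5,3],[7,0],[23,12],[28,5],[29,0],[43,3],[44,0]]
[[5,3],[7,0],[23,12],[28,5],[29,12],[33,0],[43,3],[44,0]]
[[5,3],[7,0],[23,12],[28,5],[29,12],[33,0],[43,3],[44,0]]
[[5,3],[7,0],[20,14],[24,12],[28,5],[29,12],[33,0],[43,3],[44,0]]
[[5,3],[7,0],[20,14],[24,12],[28,8],[29,12],[33,0],[43,3],[44,0]]
[[5,3],[7,0],[20,14],[24,12],[28,8],[29,12],[33,8],[50,0]]
[[5,19],[16,0],[20,14],[24,12],[28,8],[29,12],[33,8],[50,0]]
[[5,19],[16,9],[20,14],[24,12],[28,8],[29,12],[33,8],[50,0]]
[[5,19],[16,9],[20,14],[24,12],[28,8],[29,12],[33,8],[50,0]]
[[5,19],[16,9],[20,14],[24,12],[28,8],[29,12],[33,8],[50,0]]
[[5,19],[16,9],[20,14],[24,12],[28,8],[29,12],[33,8],[50,0]]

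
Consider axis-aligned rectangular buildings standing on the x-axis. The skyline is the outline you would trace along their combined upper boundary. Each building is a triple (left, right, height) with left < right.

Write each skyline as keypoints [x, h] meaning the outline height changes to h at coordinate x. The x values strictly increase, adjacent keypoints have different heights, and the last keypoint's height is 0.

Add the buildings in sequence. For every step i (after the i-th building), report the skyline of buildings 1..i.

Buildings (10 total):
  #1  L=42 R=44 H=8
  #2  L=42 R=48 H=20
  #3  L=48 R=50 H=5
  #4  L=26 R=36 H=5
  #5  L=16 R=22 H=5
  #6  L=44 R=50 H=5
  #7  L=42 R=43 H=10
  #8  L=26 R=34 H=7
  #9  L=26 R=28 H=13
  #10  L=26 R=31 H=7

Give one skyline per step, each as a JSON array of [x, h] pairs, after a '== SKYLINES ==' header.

== SKYLINES ==
[[42,8],[44,0]]
[[42,20],[48,0]]
[[42,20],[48,5],[50,0]]
[[26,5],[36,0],[42,20],[48,5],[50,0]]
[[16,5],[22,0],[26,5],[36,0],[42,20],[48,5],[50,0]]
[[16,5],[22,0],[26,5],[36,0],[42,20],[48,5],[50,0]]
[[16,5],[22,0],[26,5],[36,0],[42,20],[48,5],[50,0]]
[[16,5],[22,0],[26,7],[34,5],[36,0],[42,20],[48,5],[50,0]]
[[16,5],[22,0],[26,13],[28,7],[34,5],[36,0],[42,20],[48,5],[50,0]]
[[16,5],[22,0],[26,13],[28,7],[34,5],[36,0],[42,20],[48,5],[50,0]]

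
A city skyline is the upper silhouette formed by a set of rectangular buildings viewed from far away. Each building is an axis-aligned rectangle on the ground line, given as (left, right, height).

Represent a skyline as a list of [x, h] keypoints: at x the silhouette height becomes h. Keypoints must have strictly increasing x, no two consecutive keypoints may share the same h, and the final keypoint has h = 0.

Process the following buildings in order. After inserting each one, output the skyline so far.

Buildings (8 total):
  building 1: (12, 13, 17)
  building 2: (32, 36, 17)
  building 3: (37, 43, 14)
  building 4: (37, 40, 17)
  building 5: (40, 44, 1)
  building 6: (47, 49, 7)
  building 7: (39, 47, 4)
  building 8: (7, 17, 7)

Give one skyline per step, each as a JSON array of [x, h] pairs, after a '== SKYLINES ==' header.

== SKYLINES ==
[[12,17],[13,0]]
[[12,17],[13,0],[32,17],[36,0]]
[[12,17],[13,0],[32,17],[36,0],[37,14],[43,0]]
[[12,17],[13,0],[32,17],[36,0],[37,17],[40,14],[43,0]]
[[12,17],[13,0],[32,17],[36,0],[37,17],[40,14],[43,1],[44,0]]
[[12,17],[13,0],[32,17],[36,0],[37,17],[40,14],[43,1],[44,0],[47,7],[49,0]]
[[12,17],[13,0],[32,17],[36,0],[37,17],[40,14],[43,4],[47,7],[49,0]]
[[7,7],[12,17],[13,7],[17,0],[32,17],[36,0],[37,17],[40,14],[43,4],[47,7],[49,0]]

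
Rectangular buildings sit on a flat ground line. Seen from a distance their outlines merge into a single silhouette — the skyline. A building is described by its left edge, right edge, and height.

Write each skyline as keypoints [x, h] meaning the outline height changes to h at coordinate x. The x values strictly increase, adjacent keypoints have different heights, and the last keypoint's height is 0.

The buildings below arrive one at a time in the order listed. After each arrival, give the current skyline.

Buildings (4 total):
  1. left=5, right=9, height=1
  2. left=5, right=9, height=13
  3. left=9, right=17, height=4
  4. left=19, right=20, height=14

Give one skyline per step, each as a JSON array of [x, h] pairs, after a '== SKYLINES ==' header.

== SKYLINES ==
[[5,1],[9,0]]
[[5,13],[9,0]]
[[5,13],[9,4],[17,0]]
[[5,13],[9,4],[17,0],[19,14],[20,0]]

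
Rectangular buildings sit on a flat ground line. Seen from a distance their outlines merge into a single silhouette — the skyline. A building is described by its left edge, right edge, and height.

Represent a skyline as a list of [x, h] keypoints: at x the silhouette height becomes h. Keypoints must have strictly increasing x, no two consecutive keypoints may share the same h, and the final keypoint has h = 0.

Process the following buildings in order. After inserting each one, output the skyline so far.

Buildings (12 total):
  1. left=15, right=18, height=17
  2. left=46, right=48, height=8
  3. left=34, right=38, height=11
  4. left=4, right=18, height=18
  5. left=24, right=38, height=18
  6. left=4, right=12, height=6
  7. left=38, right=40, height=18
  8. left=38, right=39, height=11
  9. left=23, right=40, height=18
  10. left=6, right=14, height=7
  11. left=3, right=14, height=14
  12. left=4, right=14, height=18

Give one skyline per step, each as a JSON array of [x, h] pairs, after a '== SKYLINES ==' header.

== SKYLINES ==
[[15,17],[18,0]]
[[15,17],[18,0],[46,8],[48,0]]
[[15,17],[18,0],[34,11],[38,0],[46,8],[48,0]]
[[4,18],[18,0],[34,11],[38,0],[46,8],[48,0]]
[[4,18],[18,0],[24,18],[38,0],[46,8],[48,0]]
[[4,18],[18,0],[24,18],[38,0],[46,8],[48,0]]
[[4,18],[18,0],[24,18],[40,0],[46,8],[48,0]]
[[4,18],[18,0],[24,18],[40,0],[46,8],[48,0]]
[[4,18],[18,0],[23,18],[40,0],[46,8],[48,0]]
[[4,18],[18,0],[23,18],[40,0],[46,8],[48,0]]
[[3,14],[4,18],[18,0],[23,18],[40,0],[46,8],[48,0]]
[[3,14],[4,18],[18,0],[23,18],[40,0],[46,8],[48,0]]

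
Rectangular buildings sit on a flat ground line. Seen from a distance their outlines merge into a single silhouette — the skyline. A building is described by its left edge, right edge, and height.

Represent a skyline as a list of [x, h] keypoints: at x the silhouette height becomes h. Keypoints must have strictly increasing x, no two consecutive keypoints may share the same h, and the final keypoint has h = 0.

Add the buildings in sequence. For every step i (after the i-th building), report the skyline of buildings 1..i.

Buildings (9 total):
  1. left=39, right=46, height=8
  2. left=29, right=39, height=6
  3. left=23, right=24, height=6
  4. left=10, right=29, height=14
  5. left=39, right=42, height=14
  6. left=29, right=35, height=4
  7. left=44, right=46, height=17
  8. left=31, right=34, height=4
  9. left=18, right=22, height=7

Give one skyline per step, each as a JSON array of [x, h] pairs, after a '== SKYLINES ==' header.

== SKYLINES ==
[[39,8],[46,0]]
[[29,6],[39,8],[46,0]]
[[23,6],[24,0],[29,6],[39,8],[46,0]]
[[10,14],[29,6],[39,8],[46,0]]
[[10,14],[29,6],[39,14],[42,8],[46,0]]
[[10,14],[29,6],[39,14],[42,8],[46,0]]
[[10,14],[29,6],[39,14],[42,8],[44,17],[46,0]]
[[10,14],[29,6],[39,14],[42,8],[44,17],[46,0]]
[[10,14],[29,6],[39,14],[42,8],[44,17],[46,0]]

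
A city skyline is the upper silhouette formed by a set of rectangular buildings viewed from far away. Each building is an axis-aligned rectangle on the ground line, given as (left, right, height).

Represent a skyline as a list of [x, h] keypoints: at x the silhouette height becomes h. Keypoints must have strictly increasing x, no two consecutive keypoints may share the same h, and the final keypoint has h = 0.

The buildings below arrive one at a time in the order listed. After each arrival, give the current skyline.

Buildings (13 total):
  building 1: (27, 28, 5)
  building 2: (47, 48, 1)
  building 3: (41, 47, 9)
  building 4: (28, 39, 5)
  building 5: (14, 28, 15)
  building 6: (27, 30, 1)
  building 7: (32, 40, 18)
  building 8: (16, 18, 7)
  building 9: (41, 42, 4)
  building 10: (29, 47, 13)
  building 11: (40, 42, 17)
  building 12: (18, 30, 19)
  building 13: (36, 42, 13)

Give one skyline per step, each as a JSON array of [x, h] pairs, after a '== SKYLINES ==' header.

== SKYLINES ==
[[27,5],[28,0]]
[[27,5],[28,0],[47,1],[48,0]]
[[27,5],[28,0],[41,9],[47,1],[48,0]]
[[27,5],[39,0],[41,9],[47,1],[48,0]]
[[14,15],[28,5],[39,0],[41,9],[47,1],[48,0]]
[[14,15],[28,5],[39,0],[41,9],[47,1],[48,0]]
[[14,15],[28,5],[32,18],[40,0],[41,9],[47,1],[48,0]]
[[14,15],[28,5],[32,18],[40,0],[41,9],[47,1],[48,0]]
[[14,15],[28,5],[32,18],[40,0],[41,9],[47,1],[48,0]]
[[14,15],[28,5],[29,13],[32,18],[40,13],[47,1],[48,0]]
[[14,15],[28,5],[29,13],[32,18],[40,17],[42,13],[47,1],[48,0]]
[[14,15],[18,19],[30,13],[32,18],[40,17],[42,13],[47,1],[48,0]]
[[14,15],[18,19],[30,13],[32,18],[40,17],[42,13],[47,1],[48,0]]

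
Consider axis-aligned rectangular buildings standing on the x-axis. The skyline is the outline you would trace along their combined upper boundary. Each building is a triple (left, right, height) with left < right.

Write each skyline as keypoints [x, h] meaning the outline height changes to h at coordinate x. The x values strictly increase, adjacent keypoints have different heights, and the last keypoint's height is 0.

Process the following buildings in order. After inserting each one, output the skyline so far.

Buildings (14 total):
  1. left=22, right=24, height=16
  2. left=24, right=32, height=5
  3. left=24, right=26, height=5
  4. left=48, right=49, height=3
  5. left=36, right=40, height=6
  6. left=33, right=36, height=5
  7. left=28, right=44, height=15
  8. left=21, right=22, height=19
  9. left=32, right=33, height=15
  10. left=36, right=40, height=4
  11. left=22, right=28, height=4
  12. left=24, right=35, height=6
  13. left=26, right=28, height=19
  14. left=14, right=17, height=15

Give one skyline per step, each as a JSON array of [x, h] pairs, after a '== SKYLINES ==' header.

== SKYLINES ==
[[22,16],[24,0]]
[[22,16],[24,5],[32,0]]
[[22,16],[24,5],[32,0]]
[[22,16],[24,5],[32,0],[48,3],[49,0]]
[[22,16],[24,5],[32,0],[36,6],[40,0],[48,3],[49,0]]
[[22,16],[24,5],[32,0],[33,5],[36,6],[40,0],[48,3],[49,0]]
[[22,16],[24,5],[28,15],[44,0],[48,3],[49,0]]
[[21,19],[22,16],[24,5],[28,15],[44,0],[48,3],[49,0]]
[[21,19],[22,16],[24,5],[28,15],[44,0],[48,3],[49,0]]
[[21,19],[22,16],[24,5],[28,15],[44,0],[48,3],[49,0]]
[[21,19],[22,16],[24,5],[28,15],[44,0],[48,3],[49,0]]
[[21,19],[22,16],[24,6],[28,15],[44,0],[48,3],[49,0]]
[[21,19],[22,16],[24,6],[26,19],[28,15],[44,0],[48,3],[49,0]]
[[14,15],[17,0],[21,19],[22,16],[24,6],[26,19],[28,15],[44,0],[48,3],[49,0]]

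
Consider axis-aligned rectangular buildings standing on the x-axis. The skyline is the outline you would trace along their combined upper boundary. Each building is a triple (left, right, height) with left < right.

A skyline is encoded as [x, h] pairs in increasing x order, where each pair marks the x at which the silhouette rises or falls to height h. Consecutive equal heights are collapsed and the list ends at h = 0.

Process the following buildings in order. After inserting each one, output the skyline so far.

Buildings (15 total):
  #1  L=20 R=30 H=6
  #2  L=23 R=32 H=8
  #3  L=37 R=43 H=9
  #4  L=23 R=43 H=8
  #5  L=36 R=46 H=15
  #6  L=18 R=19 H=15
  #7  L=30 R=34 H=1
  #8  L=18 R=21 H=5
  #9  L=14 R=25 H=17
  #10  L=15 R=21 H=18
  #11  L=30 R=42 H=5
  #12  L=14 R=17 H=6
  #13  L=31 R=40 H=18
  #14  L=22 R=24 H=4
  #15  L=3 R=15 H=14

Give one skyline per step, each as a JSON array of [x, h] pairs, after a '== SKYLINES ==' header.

== SKYLINES ==
[[20,6],[30,0]]
[[20,6],[23,8],[32,0]]
[[20,6],[23,8],[32,0],[37,9],[43,0]]
[[20,6],[23,8],[37,9],[43,0]]
[[20,6],[23,8],[36,15],[46,0]]
[[18,15],[19,0],[20,6],[23,8],[36,15],[46,0]]
[[18,15],[19,0],[20,6],[23,8],[36,15],[46,0]]
[[18,15],[19,5],[20,6],[23,8],[36,15],[46,0]]
[[14,17],[25,8],[36,15],[46,0]]
[[14,17],[15,18],[21,17],[25,8],[36,15],[46,0]]
[[14,17],[15,18],[21,17],[25,8],[36,15],[46,0]]
[[14,17],[15,18],[21,17],[25,8],[36,15],[46,0]]
[[14,17],[15,18],[21,17],[25,8],[31,18],[40,15],[46,0]]
[[14,17],[15,18],[21,17],[25,8],[31,18],[40,15],[46,0]]
[[3,14],[14,17],[15,18],[21,17],[25,8],[31,18],[40,15],[46,0]]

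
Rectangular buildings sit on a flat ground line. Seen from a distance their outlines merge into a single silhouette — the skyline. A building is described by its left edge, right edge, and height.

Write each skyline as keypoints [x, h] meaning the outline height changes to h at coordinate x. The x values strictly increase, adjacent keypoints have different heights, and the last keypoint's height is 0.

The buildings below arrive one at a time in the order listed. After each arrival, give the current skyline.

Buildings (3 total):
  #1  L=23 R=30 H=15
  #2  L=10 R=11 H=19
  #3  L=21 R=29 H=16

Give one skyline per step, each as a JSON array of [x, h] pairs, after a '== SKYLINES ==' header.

== SKYLINES ==
[[23,15],[30,0]]
[[10,19],[11,0],[23,15],[30,0]]
[[10,19],[11,0],[21,16],[29,15],[30,0]]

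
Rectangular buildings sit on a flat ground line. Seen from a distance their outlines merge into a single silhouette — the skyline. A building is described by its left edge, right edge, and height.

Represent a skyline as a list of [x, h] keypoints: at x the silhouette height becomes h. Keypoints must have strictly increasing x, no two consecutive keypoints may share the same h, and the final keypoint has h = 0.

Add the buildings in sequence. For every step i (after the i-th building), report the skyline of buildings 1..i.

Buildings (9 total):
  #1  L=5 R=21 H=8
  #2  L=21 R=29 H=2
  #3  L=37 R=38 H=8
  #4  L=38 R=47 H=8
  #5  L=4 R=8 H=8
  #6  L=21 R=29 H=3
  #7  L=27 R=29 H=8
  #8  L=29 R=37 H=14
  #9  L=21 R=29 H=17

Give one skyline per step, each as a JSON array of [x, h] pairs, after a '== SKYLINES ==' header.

== SKYLINES ==
[[5,8],[21,0]]
[[5,8],[21,2],[29,0]]
[[5,8],[21,2],[29,0],[37,8],[38,0]]
[[5,8],[21,2],[29,0],[37,8],[47,0]]
[[4,8],[21,2],[29,0],[37,8],[47,0]]
[[4,8],[21,3],[29,0],[37,8],[47,0]]
[[4,8],[21,3],[27,8],[29,0],[37,8],[47,0]]
[[4,8],[21,3],[27,8],[29,14],[37,8],[47,0]]
[[4,8],[21,17],[29,14],[37,8],[47,0]]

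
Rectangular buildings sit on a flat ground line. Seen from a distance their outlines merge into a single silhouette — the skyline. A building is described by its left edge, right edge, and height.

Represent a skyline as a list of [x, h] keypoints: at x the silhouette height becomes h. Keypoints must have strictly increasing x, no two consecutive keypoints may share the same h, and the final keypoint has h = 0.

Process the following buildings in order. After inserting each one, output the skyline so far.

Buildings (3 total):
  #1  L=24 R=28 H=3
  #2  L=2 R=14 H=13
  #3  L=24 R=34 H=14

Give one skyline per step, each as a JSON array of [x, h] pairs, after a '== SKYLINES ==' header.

== SKYLINES ==
[[24,3],[28,0]]
[[2,13],[14,0],[24,3],[28,0]]
[[2,13],[14,0],[24,14],[34,0]]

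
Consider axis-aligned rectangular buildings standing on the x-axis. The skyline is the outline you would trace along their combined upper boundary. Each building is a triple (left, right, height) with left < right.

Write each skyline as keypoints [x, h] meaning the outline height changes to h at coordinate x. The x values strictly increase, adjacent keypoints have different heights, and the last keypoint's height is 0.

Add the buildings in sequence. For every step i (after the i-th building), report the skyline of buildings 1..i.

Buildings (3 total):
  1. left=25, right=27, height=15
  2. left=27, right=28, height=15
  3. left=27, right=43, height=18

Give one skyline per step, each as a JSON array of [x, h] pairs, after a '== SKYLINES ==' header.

== SKYLINES ==
[[25,15],[27,0]]
[[25,15],[28,0]]
[[25,15],[27,18],[43,0]]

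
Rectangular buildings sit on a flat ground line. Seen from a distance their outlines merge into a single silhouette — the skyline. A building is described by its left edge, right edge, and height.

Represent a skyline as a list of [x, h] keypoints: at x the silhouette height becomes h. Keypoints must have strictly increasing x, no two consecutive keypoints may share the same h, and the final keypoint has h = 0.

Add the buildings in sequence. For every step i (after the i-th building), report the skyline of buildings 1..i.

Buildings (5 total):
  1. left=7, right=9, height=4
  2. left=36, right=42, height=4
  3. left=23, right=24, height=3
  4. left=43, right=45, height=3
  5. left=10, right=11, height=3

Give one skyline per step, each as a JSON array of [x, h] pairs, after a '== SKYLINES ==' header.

== SKYLINES ==
[[7,4],[9,0]]
[[7,4],[9,0],[36,4],[42,0]]
[[7,4],[9,0],[23,3],[24,0],[36,4],[42,0]]
[[7,4],[9,0],[23,3],[24,0],[36,4],[42,0],[43,3],[45,0]]
[[7,4],[9,0],[10,3],[11,0],[23,3],[24,0],[36,4],[42,0],[43,3],[45,0]]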